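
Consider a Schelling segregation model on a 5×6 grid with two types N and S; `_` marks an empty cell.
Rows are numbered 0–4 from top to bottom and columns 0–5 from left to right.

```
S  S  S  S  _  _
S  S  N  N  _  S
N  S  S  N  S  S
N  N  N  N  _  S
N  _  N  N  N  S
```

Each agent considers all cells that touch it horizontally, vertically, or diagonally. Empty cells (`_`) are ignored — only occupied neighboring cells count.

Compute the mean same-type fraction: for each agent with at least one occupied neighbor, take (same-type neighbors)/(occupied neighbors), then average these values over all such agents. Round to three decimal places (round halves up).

0.668

(0,0)S 3/3
(0,1)S 4/5
(0,2)S 3/5
(0,3)S 1/3
(1,0)S 4/5
(1,1)S 6/8
(1,2)N 2/8
(1,3)N 2/6
(1,5)S 2/2
(2,0)N 2/5
(2,1)S 3/8
(2,2)S 2/8
(2,3)N 4/6
(2,4)S 3/6
(2,5)S 3/3
(3,0)N 3/4
(3,1)N 5/7
(3,2)N 5/7
(3,3)N 5/7
(3,5)S 3/4
(4,0)N 2/2
(4,2)N 4/4
(4,3)N 4/4
(4,4)N 2/4
(4,5)S 1/2
Sum over 25 agents: 3/3 + 4/5 + 3/5 + 1/3 + 4/5 + 6/8 + 2/8 + 2/6 + 2/2 + 2/5 + 3/8 + 2/8 + 4/6 + 3/6 + 3/3 + 3/4 + 5/7 + 5/7 + 5/7 + 3/4 + 2/2 + 4/4 + 4/4 + 2/4 + 1/2 = 14029/840; mean = 14029/840 ÷ 25 = 14029/21000 = 0.668047… → 0.668.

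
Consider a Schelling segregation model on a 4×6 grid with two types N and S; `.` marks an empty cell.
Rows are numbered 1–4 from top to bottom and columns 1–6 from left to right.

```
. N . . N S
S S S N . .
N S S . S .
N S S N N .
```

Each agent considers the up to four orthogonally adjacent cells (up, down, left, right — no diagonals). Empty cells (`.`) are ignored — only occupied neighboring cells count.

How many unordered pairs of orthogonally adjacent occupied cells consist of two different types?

Scan each occupied cell's neighbors to the right and below so each pair is counted once.
Row 1: N(1,2)–S(2,2)≠ N(1,5)–S(1,6)≠  → 2/2 unlike.
Row 2: S(2,1)–S(2,2)= S(2,1)–N(3,1)≠ S(2,2)–S(2,3)= S(2,2)–S(3,2)= S(2,3)–N(2,4)≠ S(2,3)–S(3,3)=  → 2/6 unlike.
Row 3: N(3,1)–S(3,2)≠ N(3,1)–N(4,1)= S(3,2)–S(3,3)= S(3,2)–S(4,2)= S(3,3)–S(4,3)= S(3,5)–N(4,5)≠  → 2/6 unlike.
Row 4: N(4,1)–S(4,2)≠ S(4,2)–S(4,3)= S(4,3)–N(4,4)≠ N(4,4)–N(4,5)=  → 2/4 unlike.
Total adjacent occupied pairs: 18; unlike-type pairs: 8.

8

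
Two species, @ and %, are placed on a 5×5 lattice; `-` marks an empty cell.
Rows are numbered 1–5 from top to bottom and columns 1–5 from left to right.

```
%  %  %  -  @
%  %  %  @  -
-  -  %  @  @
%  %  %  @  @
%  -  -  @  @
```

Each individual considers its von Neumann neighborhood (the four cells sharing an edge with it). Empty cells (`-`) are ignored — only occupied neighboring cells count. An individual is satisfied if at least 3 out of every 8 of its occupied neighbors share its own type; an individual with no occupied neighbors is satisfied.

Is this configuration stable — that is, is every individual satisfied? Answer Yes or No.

Row 1: (1,1)% 2/2 ✓ · (1,2)% 3/3 ✓ · (1,3)% 2/2 ✓ · (1,5)@ 0/0 ✓
Row 2: (2,1)% 2/2 ✓ · (2,2)% 3/3 ✓ · (2,3)% 3/4 ✓ · (2,4)@ 1/2 ✓
Row 3: (3,3)% 2/3 ✓ · (3,4)@ 3/4 ✓ · (3,5)@ 2/2 ✓
Row 4: (4,1)% 2/2 ✓ · (4,2)% 2/2 ✓ · (4,3)% 2/3 ✓ · (4,4)@ 3/4 ✓ · (4,5)@ 3/3 ✓
Row 5: (5,1)% 1/1 ✓ · (5,4)@ 2/2 ✓ · (5,5)@ 2/2 ✓
All meet the threshold, so the configuration is stable.

Yes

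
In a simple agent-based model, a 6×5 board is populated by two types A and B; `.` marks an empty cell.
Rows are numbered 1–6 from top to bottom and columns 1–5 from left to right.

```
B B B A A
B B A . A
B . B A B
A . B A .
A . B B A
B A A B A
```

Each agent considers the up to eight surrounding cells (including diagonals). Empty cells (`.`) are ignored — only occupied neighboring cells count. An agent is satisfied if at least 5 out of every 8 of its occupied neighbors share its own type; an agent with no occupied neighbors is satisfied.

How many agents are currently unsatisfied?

(1,1)B 3/3 satisfied
(1,2)B 4/5 satisfied
(1,3)B 2/4 not
(1,4)A 3/4 satisfied
(1,5)A 2/2 satisfied
(2,1)B 4/4 satisfied
(2,2)B 6/7 satisfied
(2,3)A 2/6 not
(2,5)A 3/4 satisfied
(3,1)B 2/3 satisfied
(3,3)B 2/5 not
(3,4)A 3/6 not
(3,5)B 0/3 not
(4,1)A 1/2 not
(4,3)B 3/5 not
(4,4)A 2/7 not
(5,1)A 2/3 satisfied
(5,3)B 3/6 not
(5,4)B 3/7 not
(5,5)A 2/4 not
(6,1)B 0/2 not
(6,2)A 2/4 not
(6,3)A 1/4 not
(6,4)B 2/5 not
(6,5)A 1/3 not
Unsatisfied: (1,3), (2,3), (3,3), (3,4), (3,5), (4,1), (4,3), (4,4), (5,3), (5,4), (5,5), (6,1), (6,2), (6,3), (6,4), (6,5) — 16 in total.

16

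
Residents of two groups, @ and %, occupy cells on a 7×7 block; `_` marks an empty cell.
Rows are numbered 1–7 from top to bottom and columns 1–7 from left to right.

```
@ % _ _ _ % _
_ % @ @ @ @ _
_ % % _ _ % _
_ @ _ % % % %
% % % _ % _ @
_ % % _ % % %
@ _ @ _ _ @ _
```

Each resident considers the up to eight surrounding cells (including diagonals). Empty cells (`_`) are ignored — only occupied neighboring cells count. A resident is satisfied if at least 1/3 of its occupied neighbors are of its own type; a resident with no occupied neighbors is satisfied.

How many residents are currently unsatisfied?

(1,1)@ 0/2 not
(1,2)% 1/3 satisfied
(1,6)% 0/2 not
(2,2)% 3/5 satisfied
(2,3)@ 1/5 not
(2,4)@ 2/3 satisfied
(2,5)@ 2/4 satisfied
(2,6)@ 1/3 satisfied
(3,2)% 2/4 satisfied
(3,3)% 3/6 satisfied
(3,6)% 3/5 satisfied
(4,2)@ 0/5 not
(4,4)% 4/4 satisfied
(4,5)% 4/4 satisfied
(4,6)% 4/5 satisfied
(4,7)% 2/3 satisfied
(5,1)% 2/3 satisfied
(5,2)% 4/5 satisfied
(5,3)% 4/5 satisfied
(5,5)% 5/5 satisfied
(5,7)@ 0/4 not
(6,2)% 4/6 satisfied
(6,3)% 3/4 satisfied
(6,5)% 2/3 satisfied
(6,6)% 3/5 satisfied
(6,7)% 1/3 satisfied
(7,1)@ 0/1 not
(7,3)@ 0/2 not
(7,6)@ 0/3 not
Unsatisfied: (1,1), (1,6), (2,3), (4,2), (5,7), (7,1), (7,3), (7,6) — 8 in total.

8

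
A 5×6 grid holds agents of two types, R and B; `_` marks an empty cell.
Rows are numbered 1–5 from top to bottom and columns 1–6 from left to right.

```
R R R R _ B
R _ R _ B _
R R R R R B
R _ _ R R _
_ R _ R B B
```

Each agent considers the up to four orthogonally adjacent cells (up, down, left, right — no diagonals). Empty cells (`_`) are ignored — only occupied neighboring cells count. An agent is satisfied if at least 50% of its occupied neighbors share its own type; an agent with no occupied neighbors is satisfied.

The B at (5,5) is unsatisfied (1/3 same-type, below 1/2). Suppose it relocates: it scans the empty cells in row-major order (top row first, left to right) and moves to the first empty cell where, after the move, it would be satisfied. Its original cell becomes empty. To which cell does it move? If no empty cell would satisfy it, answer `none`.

(1,5)

Vacating (5,5). Empty cells in order:
  (1,5): 2/3 same-type → satisfied — stop here.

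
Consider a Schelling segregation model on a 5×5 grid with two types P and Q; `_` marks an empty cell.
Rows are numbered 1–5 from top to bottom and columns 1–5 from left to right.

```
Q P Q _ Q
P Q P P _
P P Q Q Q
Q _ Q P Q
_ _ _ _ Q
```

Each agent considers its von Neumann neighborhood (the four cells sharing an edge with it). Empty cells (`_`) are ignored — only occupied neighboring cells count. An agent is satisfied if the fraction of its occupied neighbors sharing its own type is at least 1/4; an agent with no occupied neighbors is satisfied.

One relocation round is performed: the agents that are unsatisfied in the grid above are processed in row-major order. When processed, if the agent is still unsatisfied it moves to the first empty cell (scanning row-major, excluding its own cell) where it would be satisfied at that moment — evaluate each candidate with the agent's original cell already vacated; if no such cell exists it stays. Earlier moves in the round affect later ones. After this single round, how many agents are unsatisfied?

Initially unsatisfied (in order): (1,1), (1,2), (1,3), (2,2), (4,1), (4,4).
  (1,1) → (1,4).
  (1,2) → (1,1).
  (1,3): now satisfied by earlier moves; stays.
  (2,2) → (1,2).
  (4,1) → (2,2).
  (4,4) → (2,5).
Resulting grid:
P Q Q Q Q
P Q P P P
P P Q Q Q
_ _ Q _ Q
_ _ _ _ Q
All satisfied now.

0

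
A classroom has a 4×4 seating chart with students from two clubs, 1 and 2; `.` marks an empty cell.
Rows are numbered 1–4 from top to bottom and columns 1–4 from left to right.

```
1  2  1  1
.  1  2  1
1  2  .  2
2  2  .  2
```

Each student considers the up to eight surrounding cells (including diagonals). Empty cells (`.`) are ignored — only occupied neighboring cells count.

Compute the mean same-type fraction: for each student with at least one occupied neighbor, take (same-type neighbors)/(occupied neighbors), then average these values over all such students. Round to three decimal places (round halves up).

0.561

(1,1)1 1/2
(1,2)2 1/4
(1,3)1 3/5
(1,4)1 2/3
(2,2)1 3/6
(2,3)2 3/7
(2,4)1 2/4
(3,1)1 1/4
(3,2)2 3/5
(3,4)2 2/3
(4,1)2 2/3
(4,2)2 2/3
(4,4)2 1/1
Sum over 13 students: 1/2 + 1/4 + 3/5 + 2/3 + 3/6 + 3/7 + 2/4 + 1/4 + 3/5 + 2/3 + 2/3 + 2/3 + 1/1 = 766/105; mean = 766/105 ÷ 13 = 766/1365 = 0.561172… → 0.561.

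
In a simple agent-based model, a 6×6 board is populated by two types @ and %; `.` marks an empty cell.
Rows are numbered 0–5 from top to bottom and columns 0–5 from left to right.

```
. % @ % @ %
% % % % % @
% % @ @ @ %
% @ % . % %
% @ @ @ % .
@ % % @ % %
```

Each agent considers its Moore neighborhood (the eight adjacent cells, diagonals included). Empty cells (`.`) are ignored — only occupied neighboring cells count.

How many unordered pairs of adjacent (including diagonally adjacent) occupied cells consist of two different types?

Scan each occupied cell's neighbors to the right and below (and the two forward diagonals) so each pair is counted once.
From row 0: 10 unlike of 18 pairs (running 10/18).
From row 1: 10 unlike of 21 pairs (running 20/39).
From row 2: 9 unlike of 18 pairs (running 29/57).
From row 3: 8 unlike of 14 pairs (running 37/71).
From row 4: 10 unlike of 18 pairs (running 47/89).
From row 5: 3 unlike of 5 pairs (running 50/94).
Total adjacent occupied pairs: 94; unlike-type pairs: 50.

50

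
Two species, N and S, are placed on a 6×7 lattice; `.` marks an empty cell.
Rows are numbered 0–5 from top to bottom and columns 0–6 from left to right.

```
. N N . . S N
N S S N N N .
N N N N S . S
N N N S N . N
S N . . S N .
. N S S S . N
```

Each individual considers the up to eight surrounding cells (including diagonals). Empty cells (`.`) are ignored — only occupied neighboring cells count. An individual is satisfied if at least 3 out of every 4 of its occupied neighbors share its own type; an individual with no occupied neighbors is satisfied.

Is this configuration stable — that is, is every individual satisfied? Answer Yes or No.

(0,1)N 2/4 unhappy
(0,2)N 2/4 unhappy
(0,5)S 0/3 unhappy
(0,6)N 1/2 unhappy
(1,0)N 3/4 ok
(1,1)S 1/7 unhappy
(1,2)S 1/7 unhappy
(1,3)N 4/6 unhappy
(1,4)N 3/5 unhappy
(1,5)N 2/5 unhappy
(2,0)N 4/5 ok
(2,1)N 6/8 ok
(2,2)N 5/8 unhappy
(2,3)N 5/8 unhappy
(2,4)S 1/6 unhappy
(2,6)S 0/2 unhappy
(3,0)N 4/5 ok
(3,1)N 6/7 ok
(3,2)N 5/6 ok
(3,3)S 2/6 unhappy
(3,4)N 2/5 unhappy
(3,6)N 1/2 unhappy
(4,0)S 0/4 unhappy
(4,1)N 4/6 unhappy
(4,4)S 3/5 unhappy
(4,5)N 3/5 unhappy
(5,1)N 1/3 unhappy
(5,2)S 1/3 unhappy
(5,3)S 3/3 ok
(5,4)S 2/3 unhappy
(5,6)N 1/1 ok
For instance (0,1) has only 2/4 same-type neighbors, below 3/4.

No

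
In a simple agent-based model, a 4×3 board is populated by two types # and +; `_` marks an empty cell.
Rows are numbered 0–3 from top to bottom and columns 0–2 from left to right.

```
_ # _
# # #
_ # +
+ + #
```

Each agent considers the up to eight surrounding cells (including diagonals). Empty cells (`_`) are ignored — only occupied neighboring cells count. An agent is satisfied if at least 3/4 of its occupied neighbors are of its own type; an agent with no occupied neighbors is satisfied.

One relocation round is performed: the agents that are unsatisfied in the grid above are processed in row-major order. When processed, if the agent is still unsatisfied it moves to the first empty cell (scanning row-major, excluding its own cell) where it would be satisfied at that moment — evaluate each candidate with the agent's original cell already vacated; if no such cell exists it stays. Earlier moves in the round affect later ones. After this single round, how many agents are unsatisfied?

Initially unsatisfied (in order): (2,1), (2,2), (3,0), (3,1), (3,2).
  (2,1) → (0,0).
  (2,2): no empty cell satisfies it; stays.
  (3,0): now satisfied by earlier moves; stays.
  (3,1): no empty cell satisfies it; stays.
  (3,2) → (0,2).
Resulting grid:
# # #
# # #
_ _ +
+ + _
Unsatisfied now: (2,2).

1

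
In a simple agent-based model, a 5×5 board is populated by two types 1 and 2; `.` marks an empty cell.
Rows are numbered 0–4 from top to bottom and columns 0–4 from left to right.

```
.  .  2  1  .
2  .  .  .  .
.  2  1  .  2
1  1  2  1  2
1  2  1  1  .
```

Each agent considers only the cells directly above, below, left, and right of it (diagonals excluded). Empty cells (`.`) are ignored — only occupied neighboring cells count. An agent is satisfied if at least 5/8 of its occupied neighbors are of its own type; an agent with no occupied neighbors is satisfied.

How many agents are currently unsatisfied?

11

(0,2)2 0/1 ✗
(0,3)1 0/1 ✗
(1,0)2 0/0 ✓
(2,1)2 0/2 ✗
(2,2)1 0/2 ✗
(2,4)2 1/1 ✓
(3,0)1 2/2 ✓
(3,1)1 1/4 ✗
(3,2)2 0/4 ✗
(3,3)1 1/3 ✗
(3,4)2 1/2 ✗
(4,0)1 1/2 ✗
(4,1)2 0/3 ✗
(4,2)1 1/3 ✗
(4,3)1 2/2 ✓
Unsatisfied: (0,2), (0,3), (2,1), (2,2), (3,1), (3,2), (3,3), (3,4), (4,0), (4,1), (4,2) — 11 in total.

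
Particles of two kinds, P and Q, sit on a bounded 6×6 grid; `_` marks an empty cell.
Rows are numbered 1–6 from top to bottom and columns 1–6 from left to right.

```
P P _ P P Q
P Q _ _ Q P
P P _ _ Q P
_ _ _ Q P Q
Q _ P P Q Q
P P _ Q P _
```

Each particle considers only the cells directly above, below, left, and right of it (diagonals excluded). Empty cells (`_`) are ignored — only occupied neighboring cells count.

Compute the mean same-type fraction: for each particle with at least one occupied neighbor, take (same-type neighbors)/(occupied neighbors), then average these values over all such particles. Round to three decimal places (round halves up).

0.427

Row 1: (1,1)P 2/2 · (1,2)P 1/2 · (1,4)P 1/1 · (1,5)P 1/3 · (1,6)Q 0/2
Row 2: (2,1)P 2/3 · (2,2)Q 0/3 · (2,5)Q 1/3 · (2,6)P 1/3
Row 3: (3,1)P 2/2 · (3,2)P 1/2 · (3,5)Q 1/3 · (3,6)P 1/3
Row 4: (4,4)Q 0/2 · (4,5)P 0/4 · (4,6)Q 1/3
Row 5: (5,1)Q 0/1 · (5,3)P 1/1 · (5,4)P 1/4 · (5,5)Q 1/4 · (5,6)Q 2/2
Row 6: (6,1)P 1/2 · (6,2)P 1/1 · (6,4)Q 0/2 · (6,5)P 0/2
Sum over 25 particles: 2/2 + 1/2 + 1/1 + 1/3 + 0/2 + 2/3 + 0/3 + 1/3 + 1/3 + 2/2 + 1/2 + 1/3 + 1/3 + 0/2 + 0/4 + 1/3 + 0/1 + 1/1 + 1/4 + 1/4 + 2/2 + 1/2 + 1/1 + 0/2 + 0/2 = 32/3; mean = 32/3 ÷ 25 = 32/75 = 0.426666… → 0.427.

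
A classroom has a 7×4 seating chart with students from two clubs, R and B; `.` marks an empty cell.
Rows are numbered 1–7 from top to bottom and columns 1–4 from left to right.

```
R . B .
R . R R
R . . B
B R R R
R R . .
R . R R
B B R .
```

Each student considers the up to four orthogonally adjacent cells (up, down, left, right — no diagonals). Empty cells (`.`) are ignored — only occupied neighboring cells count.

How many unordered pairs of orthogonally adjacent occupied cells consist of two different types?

8

Scan each occupied cell's neighbors to the right and below so each pair is counted once.
Row 1: R(1,1)–R(2,1)= B(1,3)–R(2,3)≠  → 1/2 unlike.
Row 2: R(2,1)–R(3,1)= R(2,3)–R(2,4)= R(2,4)–B(3,4)≠  → 1/3 unlike.
Row 3: R(3,1)–B(4,1)≠ B(3,4)–R(4,4)≠  → 2/2 unlike.
Row 4: B(4,1)–R(4,2)≠ B(4,1)–R(5,1)≠ R(4,2)–R(4,3)= R(4,2)–R(5,2)= R(4,3)–R(4,4)=  → 2/5 unlike.
Row 5: R(5,1)–R(5,2)= R(5,1)–R(6,1)=  → 0/2 unlike.
Row 6: R(6,1)–B(7,1)≠ R(6,3)–R(6,4)= R(6,3)–R(7,3)=  → 1/3 unlike.
Row 7: B(7,1)–B(7,2)= B(7,2)–R(7,3)≠  → 1/2 unlike.
Total adjacent occupied pairs: 19; unlike-type pairs: 8.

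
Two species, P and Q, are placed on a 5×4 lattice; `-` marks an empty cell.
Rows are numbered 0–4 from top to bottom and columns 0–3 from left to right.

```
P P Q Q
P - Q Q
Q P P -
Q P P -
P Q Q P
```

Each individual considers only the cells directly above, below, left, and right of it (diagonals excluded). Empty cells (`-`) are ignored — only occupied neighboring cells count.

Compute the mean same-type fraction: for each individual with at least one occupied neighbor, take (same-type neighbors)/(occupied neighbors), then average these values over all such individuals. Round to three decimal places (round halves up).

0.539

Row 0: (0,0)P 2/2 · (0,1)P 1/2 · (0,2)Q 2/3 · (0,3)Q 2/2
Row 1: (1,0)P 1/2 · (1,2)Q 2/3 · (1,3)Q 2/2
Row 2: (2,0)Q 1/3 · (2,1)P 2/3 · (2,2)P 2/3
Row 3: (3,0)Q 1/3 · (3,1)P 2/4 · (3,2)P 2/3
Row 4: (4,0)P 0/2 · (4,1)Q 1/3 · (4,2)Q 1/3 · (4,3)P 0/1
Sum over 17 individuals: 2/2 + 1/2 + 2/3 + 2/2 + 1/2 + 2/3 + 2/2 + 1/3 + 2/3 + 2/3 + 1/3 + 2/4 + 2/3 + 0/2 + 1/3 + 1/3 + 0/1 = 55/6; mean = 55/6 ÷ 17 = 55/102 = 0.539215… → 0.539.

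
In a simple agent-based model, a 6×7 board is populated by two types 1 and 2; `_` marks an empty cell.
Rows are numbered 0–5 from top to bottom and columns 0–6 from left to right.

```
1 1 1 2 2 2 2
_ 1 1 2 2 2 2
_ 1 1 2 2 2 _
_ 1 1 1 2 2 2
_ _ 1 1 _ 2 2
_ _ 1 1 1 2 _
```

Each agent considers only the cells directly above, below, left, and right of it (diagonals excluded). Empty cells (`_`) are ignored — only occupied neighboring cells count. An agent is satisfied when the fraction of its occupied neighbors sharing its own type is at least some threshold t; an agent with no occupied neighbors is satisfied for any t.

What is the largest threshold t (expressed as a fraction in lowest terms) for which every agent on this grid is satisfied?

Row 0: (0,0)1 1/1 · (0,1)1 3/3 · (0,2)1 2/3 · (0,3)2 2/3 · (0,4)2 3/3 · (0,5)2 3/3 · (0,6)2 2/2
Row 1: (1,1)1 3/3 · (1,2)1 3/4 · (1,3)2 3/4 · (1,4)2 4/4 · (1,5)2 4/4 · (1,6)2 2/2
Row 2: (2,1)1 3/3 · (2,2)1 3/4 · (2,3)2 2/4 · (2,4)2 4/4 · (2,5)2 3/3
Row 3: (3,1)1 2/2 · (3,2)1 4/4 · (3,3)1 2/4 · (3,4)2 2/3 · (3,5)2 4/4 · (3,6)2 2/2
Row 4: (4,2)1 3/3 · (4,3)1 3/3 · (4,5)2 3/3 · (4,6)2 2/2
Row 5: (5,2)1 2/2 · (5,3)1 3/3 · (5,4)1 1/2 · (5,5)2 1/2
The smallest same-type fraction is 2/4 at (2,3), which reduces to 1/2. Any threshold above that leaves this agent unsatisfied.

1/2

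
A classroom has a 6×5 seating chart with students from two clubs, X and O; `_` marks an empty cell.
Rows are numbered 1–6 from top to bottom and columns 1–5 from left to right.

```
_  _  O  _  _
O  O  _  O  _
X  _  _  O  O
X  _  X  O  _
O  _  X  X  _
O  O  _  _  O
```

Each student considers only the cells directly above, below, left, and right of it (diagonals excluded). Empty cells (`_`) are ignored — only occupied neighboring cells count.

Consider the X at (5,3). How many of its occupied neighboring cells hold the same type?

2

Occupied neighbors of (5,3): (4,3)=X, (5,4)=X.
Same type (X): 2 of 2.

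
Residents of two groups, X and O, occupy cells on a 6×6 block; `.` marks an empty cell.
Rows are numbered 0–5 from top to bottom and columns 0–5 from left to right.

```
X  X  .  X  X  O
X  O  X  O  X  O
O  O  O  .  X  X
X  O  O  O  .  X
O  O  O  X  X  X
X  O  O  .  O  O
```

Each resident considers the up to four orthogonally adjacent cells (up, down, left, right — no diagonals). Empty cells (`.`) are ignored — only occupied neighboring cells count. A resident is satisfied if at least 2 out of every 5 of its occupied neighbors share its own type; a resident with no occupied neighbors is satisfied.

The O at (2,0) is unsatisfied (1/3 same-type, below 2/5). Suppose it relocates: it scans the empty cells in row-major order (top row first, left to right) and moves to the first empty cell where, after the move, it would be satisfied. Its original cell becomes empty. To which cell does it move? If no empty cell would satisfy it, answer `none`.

(2,3)

Vacating (2,0). Empty cells in order:
  (0,2): 0/3 same-type → still unsatisfied.
  (2,3): 3/4 same-type → satisfied — stop here.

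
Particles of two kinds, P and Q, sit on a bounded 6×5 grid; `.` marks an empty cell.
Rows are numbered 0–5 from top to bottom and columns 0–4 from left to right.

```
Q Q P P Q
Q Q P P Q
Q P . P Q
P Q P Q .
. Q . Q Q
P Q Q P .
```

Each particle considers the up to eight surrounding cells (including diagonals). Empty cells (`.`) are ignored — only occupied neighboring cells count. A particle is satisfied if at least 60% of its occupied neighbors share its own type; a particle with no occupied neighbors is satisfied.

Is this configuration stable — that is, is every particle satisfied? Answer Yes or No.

No

(0,0)Q 3/3 ok
(0,1)Q 3/5 ok
(0,2)P 3/5 ok
(0,3)P 3/5 ok
(0,4)Q 1/3 unhappy
(1,0)Q 4/5 ok
(1,1)Q 4/7 unhappy
(1,2)P 5/7 ok
(1,3)P 4/7 unhappy
(1,4)Q 2/5 unhappy
(2,0)Q 3/5 ok
(2,1)P 3/7 unhappy
(2,3)P 3/6 unhappy
(2,4)Q 2/4 unhappy
(3,0)P 1/4 unhappy
(3,1)Q 2/5 unhappy
(3,2)P 2/6 unhappy
(3,3)Q 3/5 ok
(4,1)Q 3/6 unhappy
(4,3)Q 3/5 ok
(4,4)Q 2/3 ok
(5,0)P 0/2 unhappy
(5,1)Q 2/3 ok
(5,2)Q 3/4 ok
(5,3)P 0/3 unhappy
For instance (0,4) has only 1/3 same-type neighbors, below 3/5.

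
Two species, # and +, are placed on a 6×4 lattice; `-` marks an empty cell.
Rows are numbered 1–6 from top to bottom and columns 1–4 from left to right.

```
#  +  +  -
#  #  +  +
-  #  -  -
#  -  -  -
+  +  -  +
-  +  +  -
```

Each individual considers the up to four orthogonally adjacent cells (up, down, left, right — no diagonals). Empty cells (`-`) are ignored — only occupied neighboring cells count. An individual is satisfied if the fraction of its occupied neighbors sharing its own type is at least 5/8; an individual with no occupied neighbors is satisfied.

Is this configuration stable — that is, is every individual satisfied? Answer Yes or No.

No

Row 1: (1,1)# 1/2 unhappy · (1,2)+ 1/3 unhappy · (1,3)+ 2/2 ok
Row 2: (2,1)# 2/2 ok · (2,2)# 2/4 unhappy · (2,3)+ 2/3 ok · (2,4)+ 1/1 ok
Row 3: (3,2)# 1/1 ok
Row 4: (4,1)# 0/1 unhappy
Row 5: (5,1)+ 1/2 unhappy · (5,2)+ 2/2 ok · (5,4)+ 0/0 ok
Row 6: (6,2)+ 2/2 ok · (6,3)+ 1/1 ok
For instance (1,1) has only 1/2 same-type neighbors, below 5/8.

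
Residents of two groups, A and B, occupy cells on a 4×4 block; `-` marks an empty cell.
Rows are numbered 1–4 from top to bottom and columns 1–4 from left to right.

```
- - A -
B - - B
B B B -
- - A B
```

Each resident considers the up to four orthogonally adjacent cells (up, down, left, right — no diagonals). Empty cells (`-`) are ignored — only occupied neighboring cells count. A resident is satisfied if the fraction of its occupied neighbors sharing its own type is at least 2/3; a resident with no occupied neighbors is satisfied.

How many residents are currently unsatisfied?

(1,3)A 0/0 ✓
(2,1)B 1/1 ✓
(2,4)B 0/0 ✓
(3,1)B 2/2 ✓
(3,2)B 2/2 ✓
(3,3)B 1/2 ✗
(4,3)A 0/2 ✗
(4,4)B 0/1 ✗
Unsatisfied: (3,3), (4,3), (4,4) — 3 in total.

3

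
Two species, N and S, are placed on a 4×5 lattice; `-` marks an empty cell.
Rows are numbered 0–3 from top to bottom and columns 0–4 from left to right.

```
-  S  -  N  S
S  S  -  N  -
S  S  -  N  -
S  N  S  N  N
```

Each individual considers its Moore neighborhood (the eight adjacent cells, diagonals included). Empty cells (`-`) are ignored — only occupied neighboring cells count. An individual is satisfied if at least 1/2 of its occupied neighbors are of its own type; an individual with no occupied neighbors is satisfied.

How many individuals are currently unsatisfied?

3

Row 0: (0,1)S 2/2 satisfied · (0,3)N 1/2 satisfied · (0,4)S 0/2 not
Row 1: (1,0)S 4/4 satisfied · (1,1)S 4/4 satisfied · (1,3)N 2/3 satisfied
Row 2: (2,0)S 4/5 satisfied · (2,1)S 5/6 satisfied · (2,3)N 3/4 satisfied
Row 3: (3,0)S 2/3 satisfied · (3,1)N 0/4 not · (3,2)S 1/4 not · (3,3)N 2/3 satisfied · (3,4)N 2/2 satisfied
Unsatisfied: (0,4), (3,1), (3,2) — 3 in total.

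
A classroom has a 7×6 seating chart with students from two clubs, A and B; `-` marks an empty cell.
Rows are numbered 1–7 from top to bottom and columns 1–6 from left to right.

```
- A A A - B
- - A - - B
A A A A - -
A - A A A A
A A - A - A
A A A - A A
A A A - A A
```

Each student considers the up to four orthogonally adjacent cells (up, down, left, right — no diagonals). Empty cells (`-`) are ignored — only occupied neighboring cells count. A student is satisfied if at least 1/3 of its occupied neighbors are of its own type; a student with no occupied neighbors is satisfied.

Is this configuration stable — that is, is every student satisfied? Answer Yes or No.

(1,2)A 1/1 ok
(1,3)A 3/3 ok
(1,4)A 1/1 ok
(1,6)B 1/1 ok
(2,3)A 2/2 ok
(2,6)B 1/1 ok
(3,1)A 2/2 ok
(3,2)A 2/2 ok
(3,3)A 4/4 ok
(3,4)A 2/2 ok
(4,1)A 2/2 ok
(4,3)A 2/2 ok
(4,4)A 4/4 ok
(4,5)A 2/2 ok
(4,6)A 2/2 ok
(5,1)A 3/3 ok
(5,2)A 2/2 ok
(5,4)A 1/1 ok
(5,6)A 2/2 ok
(6,1)A 3/3 ok
(6,2)A 4/4 ok
(6,3)A 2/2 ok
(6,5)A 2/2 ok
(6,6)A 3/3 ok
(7,1)A 2/2 ok
(7,2)A 3/3 ok
(7,3)A 2/2 ok
(7,5)A 2/2 ok
(7,6)A 2/2 ok
All meet the threshold, so the configuration is stable.

Yes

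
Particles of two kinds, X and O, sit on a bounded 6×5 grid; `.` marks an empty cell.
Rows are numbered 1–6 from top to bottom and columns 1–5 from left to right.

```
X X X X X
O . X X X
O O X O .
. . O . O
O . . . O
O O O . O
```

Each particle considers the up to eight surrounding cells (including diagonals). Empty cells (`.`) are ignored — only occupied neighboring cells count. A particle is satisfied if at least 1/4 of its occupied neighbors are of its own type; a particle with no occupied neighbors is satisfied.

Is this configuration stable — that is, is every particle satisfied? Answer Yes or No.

(1,1)X 1/2 ok
(1,2)X 3/4 ok
(1,3)X 4/4 ok
(1,4)X 5/5 ok
(1,5)X 3/3 ok
(2,1)O 2/4 ok
(2,3)X 5/7 ok
(2,4)X 6/7 ok
(2,5)X 3/4 ok
(3,1)O 2/2 ok
(3,2)O 3/5 ok
(3,3)X 2/5 ok
(3,4)O 2/6 ok
(4,3)O 2/3 ok
(4,5)O 2/2 ok
(5,1)O 2/2 ok
(5,5)O 2/2 ok
(6,1)O 2/2 ok
(6,2)O 3/3 ok
(6,3)O 1/1 ok
(6,5)O 1/1 ok
All meet the threshold, so the configuration is stable.

Yes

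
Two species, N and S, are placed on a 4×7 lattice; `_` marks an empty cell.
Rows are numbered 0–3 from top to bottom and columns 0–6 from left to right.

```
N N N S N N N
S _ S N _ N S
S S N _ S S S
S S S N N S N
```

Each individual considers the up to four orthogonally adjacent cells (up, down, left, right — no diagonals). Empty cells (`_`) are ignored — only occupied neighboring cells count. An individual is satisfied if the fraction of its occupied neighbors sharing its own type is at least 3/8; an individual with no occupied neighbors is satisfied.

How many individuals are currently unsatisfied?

Row 0: (0,0)N 1/2 ok · (0,1)N 2/2 ok · (0,2)N 1/3 unhappy · (0,3)S 0/3 unhappy · (0,4)N 1/2 ok · (0,5)N 3/3 ok · (0,6)N 1/2 ok
Row 1: (1,0)S 1/2 ok · (1,2)S 0/3 unhappy · (1,3)N 0/2 unhappy · (1,5)N 1/3 unhappy · (1,6)S 1/3 unhappy
Row 2: (2,0)S 3/3 ok · (2,1)S 2/3 ok · (2,2)N 0/3 unhappy · (2,4)S 1/2 ok · (2,5)S 3/4 ok · (2,6)S 2/3 ok
Row 3: (3,0)S 2/2 ok · (3,1)S 3/3 ok · (3,2)S 1/3 unhappy · (3,3)N 1/2 ok · (3,4)N 1/3 unhappy · (3,5)S 1/3 unhappy · (3,6)N 0/2 unhappy
Unsatisfied: (0,2), (0,3), (1,2), (1,3), (1,5), (1,6), (2,2), (3,2), (3,4), (3,5), (3,6) — 11 in total.

11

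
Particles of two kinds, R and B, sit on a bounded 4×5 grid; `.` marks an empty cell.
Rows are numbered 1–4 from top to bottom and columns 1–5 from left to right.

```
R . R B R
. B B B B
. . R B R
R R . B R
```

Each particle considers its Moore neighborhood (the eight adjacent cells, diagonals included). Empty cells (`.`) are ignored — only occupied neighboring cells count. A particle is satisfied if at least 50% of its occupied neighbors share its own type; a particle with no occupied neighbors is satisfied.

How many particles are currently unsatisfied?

8

Row 1: (1,1)R 0/1 unhappy · (1,3)R 0/4 unhappy · (1,4)B 3/5 ok · (1,5)R 0/3 unhappy
Row 2: (2,2)B 1/4 unhappy · (2,3)B 4/6 ok · (2,4)B 4/8 ok · (2,5)B 3/5 ok
Row 3: (3,3)R 1/6 unhappy · (3,4)B 4/7 ok · (3,5)R 1/5 unhappy
Row 4: (4,1)R 1/1 ok · (4,2)R 2/2 ok · (4,4)B 1/4 unhappy · (4,5)R 1/3 unhappy
Unsatisfied: (1,1), (1,3), (1,5), (2,2), (3,3), (3,5), (4,4), (4,5) — 8 in total.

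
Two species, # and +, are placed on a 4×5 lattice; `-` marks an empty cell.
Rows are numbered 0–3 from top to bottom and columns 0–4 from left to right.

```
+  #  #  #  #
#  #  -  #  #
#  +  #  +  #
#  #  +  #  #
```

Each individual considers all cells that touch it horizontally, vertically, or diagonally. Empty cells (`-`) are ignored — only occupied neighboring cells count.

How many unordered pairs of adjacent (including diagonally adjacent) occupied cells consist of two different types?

18

Scan each occupied cell's neighbors to the right and below (and the two forward diagonals) so each pair is counted once.
Row 0: +(0,0)–#(0,1)≠ +(0,0)–#(1,0)≠ +(0,0)–#(1,1)≠ #(0,1)–#(0,2)= #(0,1)–#(1,1)= #(0,1)–#(1,0)= #(0,2)–#(0,3)= #(0,2)–#(1,3)= #(0,2)–#(1,1)= #(0,3)–#(0,4)= #(0,3)–#(1,3)= #(0,3)–#(1,4)= #(0,4)–#(1,4)= #(0,4)–#(1,3)=  → 3/14 unlike.
Row 1: #(1,0)–#(1,1)= #(1,0)–#(2,0)= #(1,0)–+(2,1)≠ #(1,1)–+(2,1)≠ #(1,1)–#(2,2)= #(1,1)–#(2,0)= #(1,3)–#(1,4)= #(1,3)–+(2,3)≠ #(1,3)–#(2,4)= #(1,3)–#(2,2)= #(1,4)–#(2,4)= #(1,4)–+(2,3)≠  → 4/12 unlike.
Row 2: #(2,0)–+(2,1)≠ #(2,0)–#(3,0)= #(2,0)–#(3,1)= +(2,1)–#(2,2)≠ +(2,1)–#(3,1)≠ +(2,1)–+(3,2)= +(2,1)–#(3,0)≠ #(2,2)–+(2,3)≠ #(2,2)–+(3,2)≠ #(2,2)–#(3,3)= #(2,2)–#(3,1)= +(2,3)–#(2,4)≠ +(2,3)–#(3,3)≠ +(2,3)–#(3,4)≠ +(2,3)–+(3,2)= #(2,4)–#(3,4)= #(2,4)–#(3,3)=  → 9/17 unlike.
Row 3: #(3,0)–#(3,1)= #(3,1)–+(3,2)≠ +(3,2)–#(3,3)≠ #(3,3)–#(3,4)=  → 2/4 unlike.
Total adjacent occupied pairs: 47; unlike-type pairs: 18.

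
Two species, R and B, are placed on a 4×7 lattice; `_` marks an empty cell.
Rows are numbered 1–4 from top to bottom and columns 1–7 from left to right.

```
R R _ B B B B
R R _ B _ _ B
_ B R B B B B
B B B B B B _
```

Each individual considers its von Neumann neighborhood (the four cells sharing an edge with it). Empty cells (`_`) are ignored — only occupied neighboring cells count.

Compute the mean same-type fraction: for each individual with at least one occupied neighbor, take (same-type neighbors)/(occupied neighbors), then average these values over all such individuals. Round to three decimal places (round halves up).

(1,1)R 2/2
(1,2)R 2/2
(1,4)B 2/2
(1,5)B 2/2
(1,6)B 2/2
(1,7)B 2/2
(2,1)R 2/2
(2,2)R 2/3
(2,4)B 2/2
(2,7)B 2/2
(3,2)B 1/3
(3,3)R 0/3
(3,4)B 3/4
(3,5)B 3/3
(3,6)B 3/3
(3,7)B 2/2
(4,1)B 1/1
(4,2)B 3/3
(4,3)B 2/3
(4,4)B 3/3
(4,5)B 3/3
(4,6)B 2/2
Sum over 22 individuals: 2/2 + 2/2 + 2/2 + 2/2 + 2/2 + 2/2 + 2/2 + 2/3 + 2/2 + 2/2 + 1/3 + 0/3 + 3/4 + 3/3 + 3/3 + 2/2 + 1/1 + 3/3 + 2/3 + 3/3 + 3/3 + 2/2 = 233/12; mean = 233/12 ÷ 22 = 233/264 = 0.882575… → 0.883.

0.883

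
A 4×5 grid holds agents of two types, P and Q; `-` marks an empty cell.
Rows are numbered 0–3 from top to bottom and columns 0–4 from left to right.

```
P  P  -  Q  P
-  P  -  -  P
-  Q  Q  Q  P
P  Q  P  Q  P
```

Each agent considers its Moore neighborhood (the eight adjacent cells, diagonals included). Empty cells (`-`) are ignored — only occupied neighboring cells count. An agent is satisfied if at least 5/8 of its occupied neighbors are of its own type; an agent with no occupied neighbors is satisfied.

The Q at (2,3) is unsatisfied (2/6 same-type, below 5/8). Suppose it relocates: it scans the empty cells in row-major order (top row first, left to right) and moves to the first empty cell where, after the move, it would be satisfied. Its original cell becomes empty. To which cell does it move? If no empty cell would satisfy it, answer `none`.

none

Vacating (2,3). Empty cells in order:
  (0,2): 1/3 same-type → still unsatisfied.
  (1,0): 1/4 same-type → still unsatisfied.
  (1,2): 3/5 same-type → still unsatisfied.
  (1,3): 2/5 same-type → still unsatisfied.
  (2,0): 2/4 same-type → still unsatisfied.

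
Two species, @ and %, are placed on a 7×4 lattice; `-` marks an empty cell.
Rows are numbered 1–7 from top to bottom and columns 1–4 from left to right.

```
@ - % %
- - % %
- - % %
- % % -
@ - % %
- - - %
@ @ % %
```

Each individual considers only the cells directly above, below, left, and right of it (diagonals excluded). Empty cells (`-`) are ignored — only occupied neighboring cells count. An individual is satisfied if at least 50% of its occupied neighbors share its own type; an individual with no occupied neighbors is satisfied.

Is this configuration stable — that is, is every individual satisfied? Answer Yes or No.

Row 1: (1,1)@ 0/0 ok · (1,3)% 2/2 ok · (1,4)% 2/2 ok
Row 2: (2,3)% 3/3 ok · (2,4)% 3/3 ok
Row 3: (3,3)% 3/3 ok · (3,4)% 2/2 ok
Row 4: (4,2)% 1/1 ok · (4,3)% 3/3 ok
Row 5: (5,1)@ 0/0 ok · (5,3)% 2/2 ok · (5,4)% 2/2 ok
Row 6: (6,4)% 2/2 ok
Row 7: (7,1)@ 1/1 ok · (7,2)@ 1/2 ok · (7,3)% 1/2 ok · (7,4)% 2/2 ok
All meet the threshold, so the configuration is stable.

Yes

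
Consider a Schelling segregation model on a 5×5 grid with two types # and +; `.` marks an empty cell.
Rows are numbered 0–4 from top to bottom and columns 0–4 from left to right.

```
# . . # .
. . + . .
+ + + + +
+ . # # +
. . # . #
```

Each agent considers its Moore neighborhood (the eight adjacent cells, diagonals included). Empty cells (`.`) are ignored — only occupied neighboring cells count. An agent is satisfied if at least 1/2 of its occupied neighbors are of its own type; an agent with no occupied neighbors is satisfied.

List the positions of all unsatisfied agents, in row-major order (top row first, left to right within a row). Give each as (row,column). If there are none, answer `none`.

Row 0: (0,0)# 0/0 ok · (0,3)# 0/1 unhappy
Row 1: (1,2)+ 3/4 ok
Row 2: (2,0)+ 2/2 ok · (2,1)+ 4/5 ok · (2,2)+ 3/5 ok · (2,3)+ 4/6 ok · (2,4)+ 2/3 ok
Row 3: (3,0)+ 2/2 ok · (3,2)# 2/5 unhappy · (3,3)# 3/7 unhappy · (3,4)+ 2/4 ok
Row 4: (4,2)# 2/2 ok · (4,4)# 1/2 ok

(0,3), (3,2), (3,3)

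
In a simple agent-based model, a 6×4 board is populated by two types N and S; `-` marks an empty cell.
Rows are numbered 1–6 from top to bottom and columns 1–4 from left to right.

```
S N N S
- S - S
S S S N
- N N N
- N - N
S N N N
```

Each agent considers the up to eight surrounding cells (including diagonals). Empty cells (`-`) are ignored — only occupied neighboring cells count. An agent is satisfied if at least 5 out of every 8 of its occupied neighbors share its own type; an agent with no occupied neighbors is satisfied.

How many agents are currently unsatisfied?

Row 1: (1,1)S 1/2 not · (1,2)N 1/3 not · (1,3)N 1/4 not · (1,4)S 1/2 not
Row 2: (2,2)S 4/6 satisfied · (2,4)S 2/4 not
Row 3: (3,1)S 2/3 satisfied · (3,2)S 3/5 not · (3,3)S 3/7 not · (3,4)N 2/4 not
Row 4: (4,2)N 2/5 not · (4,3)N 5/7 satisfied · (4,4)N 3/4 satisfied
Row 5: (5,2)N 4/5 satisfied · (5,4)N 4/4 satisfied
Row 6: (6,1)S 0/2 not · (6,2)N 2/3 satisfied · (6,3)N 4/4 satisfied · (6,4)N 2/2 satisfied
Unsatisfied: (1,1), (1,2), (1,3), (1,4), (2,4), (3,2), (3,3), (3,4), (4,2), (6,1) — 10 in total.

10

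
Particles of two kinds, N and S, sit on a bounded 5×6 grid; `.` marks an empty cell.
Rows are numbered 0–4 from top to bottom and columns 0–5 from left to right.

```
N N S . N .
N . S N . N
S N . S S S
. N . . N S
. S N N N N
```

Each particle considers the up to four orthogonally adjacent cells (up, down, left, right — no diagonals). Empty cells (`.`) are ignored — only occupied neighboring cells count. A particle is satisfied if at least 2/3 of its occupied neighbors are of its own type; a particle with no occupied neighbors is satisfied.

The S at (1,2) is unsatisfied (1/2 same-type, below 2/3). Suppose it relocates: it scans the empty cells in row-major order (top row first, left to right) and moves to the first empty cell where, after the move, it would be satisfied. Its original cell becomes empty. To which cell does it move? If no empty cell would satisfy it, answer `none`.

(4,0)

Vacating (1,2). Empty cells in order:
  (0,3): 1/3 same-type → still unsatisfied.
  (0,5): 0/2 same-type → still unsatisfied.
  (1,1): 0/3 same-type → still unsatisfied.
  (1,4): 1/4 same-type → still unsatisfied.
  (2,2): 1/2 same-type → still unsatisfied.
  (3,0): 1/2 same-type → still unsatisfied.
  (3,2): 0/2 same-type → still unsatisfied.
  (3,3): 1/3 same-type → still unsatisfied.
  (4,0): 1/1 same-type → satisfied — stop here.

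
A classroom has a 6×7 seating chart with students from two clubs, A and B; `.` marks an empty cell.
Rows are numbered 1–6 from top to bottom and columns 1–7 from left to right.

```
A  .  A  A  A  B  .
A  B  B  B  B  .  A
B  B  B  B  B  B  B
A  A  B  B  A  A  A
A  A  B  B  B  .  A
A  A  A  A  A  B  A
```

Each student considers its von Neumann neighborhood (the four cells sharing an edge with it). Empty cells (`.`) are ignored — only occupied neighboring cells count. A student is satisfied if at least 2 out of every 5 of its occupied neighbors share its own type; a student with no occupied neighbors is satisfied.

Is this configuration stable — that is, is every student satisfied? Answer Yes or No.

Row 1: (1,1)A 1/1 ✓ · (1,3)A 1/2 ✓ · (1,4)A 2/3 ✓ · (1,5)A 1/3 ✗ · (1,6)B 0/1 ✗
Row 2: (2,1)A 1/3 ✗ · (2,2)B 2/3 ✓ · (2,3)B 3/4 ✓ · (2,4)B 3/4 ✓ · (2,5)B 2/3 ✓ · (2,7)A 0/1 ✗
Row 3: (3,1)B 1/3 ✗ · (3,2)B 3/4 ✓ · (3,3)B 4/4 ✓ · (3,4)B 4/4 ✓ · (3,5)B 3/4 ✓ · (3,6)B 2/3 ✓ · (3,7)B 1/3 ✗
Row 4: (4,1)A 2/3 ✓ · (4,2)A 2/4 ✓ · (4,3)B 3/4 ✓ · (4,4)B 3/4 ✓ · (4,5)A 1/4 ✗ · (4,6)A 2/3 ✓ · (4,7)A 2/3 ✓
Row 5: (5,1)A 3/3 ✓ · (5,2)A 3/4 ✓ · (5,3)B 2/4 ✓ · (5,4)B 3/4 ✓ · (5,5)B 1/3 ✗ · (5,7)A 2/2 ✓
Row 6: (6,1)A 2/2 ✓ · (6,2)A 3/3 ✓ · (6,3)A 2/3 ✓ · (6,4)A 2/3 ✓ · (6,5)A 1/3 ✗ · (6,6)B 0/2 ✗ · (6,7)A 1/2 ✓
For instance (1,5) has only 1/3 same-type neighbors, below 2/5.

No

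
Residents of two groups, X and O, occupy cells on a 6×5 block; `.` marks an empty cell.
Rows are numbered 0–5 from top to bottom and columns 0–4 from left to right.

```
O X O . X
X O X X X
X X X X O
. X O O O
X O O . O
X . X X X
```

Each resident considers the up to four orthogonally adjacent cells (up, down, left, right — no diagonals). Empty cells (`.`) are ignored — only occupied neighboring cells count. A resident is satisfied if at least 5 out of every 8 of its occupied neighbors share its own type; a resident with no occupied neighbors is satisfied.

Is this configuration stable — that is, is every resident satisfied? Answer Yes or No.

No

Row 0: (0,0)O 0/2 unhappy · (0,1)X 0/3 unhappy · (0,2)O 0/2 unhappy · (0,4)X 1/1 ok
Row 1: (1,0)X 1/3 unhappy · (1,1)O 0/4 unhappy · (1,2)X 2/4 unhappy · (1,3)X 3/3 ok · (1,4)X 2/3 ok
Row 2: (2,0)X 2/2 ok · (2,1)X 3/4 ok · (2,2)X 3/4 ok · (2,3)X 2/4 unhappy · (2,4)O 1/3 unhappy
Row 3: (3,1)X 1/3 unhappy · (3,2)O 2/4 unhappy · (3,3)O 2/3 ok · (3,4)O 3/3 ok
Row 4: (4,0)X 1/2 unhappy · (4,1)O 1/3 unhappy · (4,2)O 2/3 ok · (4,4)O 1/2 unhappy
Row 5: (5,0)X 1/1 ok · (5,2)X 1/2 unhappy · (5,3)X 2/2 ok · (5,4)X 1/2 unhappy
For instance (0,0) has only 0/2 same-type neighbors, below 5/8.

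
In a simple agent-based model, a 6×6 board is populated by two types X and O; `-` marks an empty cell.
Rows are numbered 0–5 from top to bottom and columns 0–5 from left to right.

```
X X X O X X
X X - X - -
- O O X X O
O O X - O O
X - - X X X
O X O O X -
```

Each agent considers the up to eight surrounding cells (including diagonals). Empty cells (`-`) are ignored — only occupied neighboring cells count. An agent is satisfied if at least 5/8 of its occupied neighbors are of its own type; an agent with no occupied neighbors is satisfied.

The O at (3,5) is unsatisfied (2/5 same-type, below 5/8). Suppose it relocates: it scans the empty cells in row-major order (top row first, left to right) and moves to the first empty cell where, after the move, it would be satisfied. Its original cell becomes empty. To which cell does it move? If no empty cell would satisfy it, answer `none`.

none

Vacating (3,5). Empty cells in order:
  (1,2): 3/8 same-type → still unsatisfied.
  (1,4): 2/7 same-type → still unsatisfied.
  (1,5): 1/4 same-type → still unsatisfied.
  (2,0): 3/5 same-type → still unsatisfied.
  (3,3): 2/7 same-type → still unsatisfied.
  (4,1): 4/7 same-type → still unsatisfied.
  (4,2): 3/6 same-type → still unsatisfied.
  (5,5): 0/3 same-type → still unsatisfied.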